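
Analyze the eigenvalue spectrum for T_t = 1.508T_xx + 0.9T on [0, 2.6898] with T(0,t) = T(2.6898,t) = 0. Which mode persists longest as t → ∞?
Eigenvalues: λₙ = 1.508n²π²/2.6898² - 0.9.
First three modes:
  n=1: λ₁ = 1.508π²/2.6898² - 0.9 ≈ 1.157
  n=2: λ₂ = 6.032π²/2.6898² - 0.9 ≈ 7.329
  n=3: λ₃ = 13.572π²/2.6898² - 0.9 ≈ 17.614
Since 1.508π²/2.6898² ≈ 2.057 > 0.9, all λₙ > 0.
The n=1 mode decays slowest → dominates as t → ∞.
Asymptotic: T ~ c₁ sin(πx/2.6898) e^{-λ₁t} with decay rate λ₁ ≈ 1.157.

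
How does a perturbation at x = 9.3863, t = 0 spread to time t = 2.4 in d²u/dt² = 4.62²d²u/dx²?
Domain of influence: [-1.7017, 20.4743]. Data at x = 9.3863 spreads outward at speed 4.62.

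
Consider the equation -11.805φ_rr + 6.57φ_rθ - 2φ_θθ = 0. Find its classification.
Elliptic. (A = -11.805, B = 6.57, C = -2 gives B² - 4AC = -51.2751.)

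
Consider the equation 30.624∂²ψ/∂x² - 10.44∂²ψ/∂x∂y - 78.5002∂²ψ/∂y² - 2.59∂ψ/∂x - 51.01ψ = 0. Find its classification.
Hyperbolic. (A = 30.624, B = -10.44, C = -78.5002 gives B² - 4AC = 9724.9540992.)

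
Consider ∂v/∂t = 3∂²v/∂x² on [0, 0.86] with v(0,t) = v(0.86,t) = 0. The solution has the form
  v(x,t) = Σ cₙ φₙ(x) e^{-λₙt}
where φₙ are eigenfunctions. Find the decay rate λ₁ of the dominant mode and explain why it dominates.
Eigenvalues: λₙ = 3n²π²/0.86².
First three modes:
  n=1: λ₁ = 3π²/0.86² ≈ 40.034
  n=2: λ₂ = 12π²/0.86² ≈ 160.134 (4× faster decay)
  n=3: λ₃ = 27π²/0.86² ≈ 360.302 (9× faster decay)
As t → ∞, higher modes decay exponentially faster. The n=1 mode dominates: v ~ c₁ sin(πx/0.86) e^{-λ₁t}.
Decay rate: λ₁ = 3π²/0.86² ≈ 40.034.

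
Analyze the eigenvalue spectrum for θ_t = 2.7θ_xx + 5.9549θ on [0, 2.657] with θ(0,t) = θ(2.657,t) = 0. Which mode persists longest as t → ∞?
Eigenvalues: λₙ = 2.7n²π²/2.657² - 5.9549.
First three modes:
  n=1: λ₁ = 2.7π²/2.657² - 5.9549 ≈ -2.18
  n=2: λ₂ = 10.8π²/2.657² - 5.9549 ≈ 9.144
  n=3: λ₃ = 24.3π²/2.657² - 5.9549 ≈ 28.017
Since 2.7π²/2.657² ≈ 3.775 < 5.9549, λ₁ < 0.
The n=1 mode grows fastest (−λₙ is largest for n=1) → dominates.
Asymptotic: θ ~ c₁ sin(πx/2.657) e^{2.18t} (exponential growth at rate −λ₁ ≈ 2.18).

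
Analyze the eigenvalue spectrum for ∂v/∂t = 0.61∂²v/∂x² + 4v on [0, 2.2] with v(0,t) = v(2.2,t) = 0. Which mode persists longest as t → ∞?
Eigenvalues: λₙ = 0.61n²π²/2.2² - 4.
First three modes:
  n=1: λ₁ = 0.61π²/2.2² - 4 ≈ -2.756
  n=2: λ₂ = 2.44π²/2.2² - 4 ≈ 0.976
  n=3: λ₃ = 5.49π²/2.2² - 4 ≈ 7.195
Since 0.61π²/2.2² ≈ 1.244 < 4, λ₁ < 0.
The n=1 mode grows fastest (−λₙ is largest for n=1) → dominates.
Asymptotic: v ~ c₁ sin(πx/2.2) e^{2.756t} (exponential growth at rate −λ₁ ≈ 2.756).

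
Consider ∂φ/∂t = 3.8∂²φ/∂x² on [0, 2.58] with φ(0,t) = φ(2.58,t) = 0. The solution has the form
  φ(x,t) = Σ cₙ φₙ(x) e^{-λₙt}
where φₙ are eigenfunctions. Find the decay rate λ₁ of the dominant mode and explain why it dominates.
Eigenvalues: λₙ = 3.8n²π²/2.58².
First three modes:
  n=1: λ₁ = 3.8π²/2.58² ≈ 5.634
  n=2: λ₂ = 15.2π²/2.58² ≈ 22.537 (4× faster decay)
  n=3: λ₃ = 34.2π²/2.58² ≈ 50.709 (9× faster decay)
As t → ∞, higher modes decay exponentially faster. The n=1 mode dominates: φ ~ c₁ sin(πx/2.58) e^{-λ₁t}.
Decay rate: λ₁ = 3.8π²/2.58² ≈ 5.634.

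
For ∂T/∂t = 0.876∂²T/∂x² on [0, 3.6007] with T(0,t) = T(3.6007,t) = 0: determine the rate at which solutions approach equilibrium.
Eigenvalues: λₙ = 0.876n²π²/3.6007².
First three modes:
  n=1: λ₁ = 0.876π²/3.6007² ≈ 0.667
  n=2: λ₂ = 3.504π²/3.6007² ≈ 2.667 (4× faster decay)
  n=3: λ₃ = 7.884π²/3.6007² ≈ 6.002 (9× faster decay)
As t → ∞, higher modes decay exponentially faster. The n=1 mode dominates: T ~ c₁ sin(πx/3.6007) e^{-λ₁t}.
Decay rate: λ₁ = 0.876π²/3.6007² ≈ 0.667.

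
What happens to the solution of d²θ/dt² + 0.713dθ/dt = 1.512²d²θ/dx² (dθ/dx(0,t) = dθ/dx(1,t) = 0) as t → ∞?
θ → constant (steady state). Damping (γ=0.713) dissipates the nonconstant modes; with Neumann BCs the spatial average obeys M''+γM'=0 and tends to a finite limit.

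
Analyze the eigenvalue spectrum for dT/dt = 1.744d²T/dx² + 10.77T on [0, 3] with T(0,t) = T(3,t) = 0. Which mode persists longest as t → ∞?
Eigenvalues: λₙ = 1.744n²π²/3² - 10.77.
First three modes:
  n=1: λ₁ = 1.744π²/3² - 10.77 ≈ -8.857
  n=2: λ₂ = 6.976π²/3² - 10.77 ≈ -3.12
  n=3: λ₃ = 15.696π²/3² - 10.77 ≈ 6.443
Since 1.744π²/3² ≈ 1.913 < 10.77, λ₁ < 0.
The n=1 mode grows fastest (−λₙ is largest for n=1) → dominates.
Asymptotic: T ~ c₁ sin(πx/3) e^{8.857t} (exponential growth at rate −λ₁ ≈ 8.857).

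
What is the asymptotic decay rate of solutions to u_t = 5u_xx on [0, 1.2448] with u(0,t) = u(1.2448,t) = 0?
Eigenvalues: λₙ = 5n²π²/1.2448².
First three modes:
  n=1: λ₁ = 5π²/1.2448² ≈ 31.847
  n=2: λ₂ = 20π²/1.2448² ≈ 127.389 (4× faster decay)
  n=3: λ₃ = 45π²/1.2448² ≈ 286.624 (9× faster decay)
As t → ∞, higher modes decay exponentially faster. The n=1 mode dominates: u ~ c₁ sin(πx/1.2448) e^{-λ₁t}.
Decay rate: λ₁ = 5π²/1.2448² ≈ 31.847.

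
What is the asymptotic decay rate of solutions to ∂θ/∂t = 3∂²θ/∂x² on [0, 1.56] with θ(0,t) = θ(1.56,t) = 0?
Eigenvalues: λₙ = 3n²π²/1.56².
First three modes:
  n=1: λ₁ = 3π²/1.56² ≈ 12.167
  n=2: λ₂ = 12π²/1.56² ≈ 48.667 (4× faster decay)
  n=3: λ₃ = 27π²/1.56² ≈ 109.5 (9× faster decay)
As t → ∞, higher modes decay exponentially faster. The n=1 mode dominates: θ ~ c₁ sin(πx/1.56) e^{-λ₁t}.
Decay rate: λ₁ = 3π²/1.56² ≈ 12.167.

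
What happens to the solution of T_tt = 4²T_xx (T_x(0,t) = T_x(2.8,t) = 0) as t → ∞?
T oscillates about a mean that drifts linearly in t (generically unbounded; no decay). There is no damping, so the nonconstant modes persist as standing waves (energy conserved, no decay). But with Neumann conditions at both ends the constant mode has eigenvalue 0: the spatial mean M(t) of T satisfies M'' = 0, so M(t) = M(0) + M'(0)·t. Unless the initial velocity has zero mean (∫T_t(x,0)dx = 0), the solution grows linearly in t (unbounded, though not exponentially); if it does have zero mean, the solution stays bounded and simply oscillates.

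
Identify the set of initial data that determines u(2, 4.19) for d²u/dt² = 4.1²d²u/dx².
Domain of dependence: [-15.179, 19.179]. Signals travel at speed 4.1, so data within |x - 2| ≤ 4.1·4.19 = 17.179 can reach the point.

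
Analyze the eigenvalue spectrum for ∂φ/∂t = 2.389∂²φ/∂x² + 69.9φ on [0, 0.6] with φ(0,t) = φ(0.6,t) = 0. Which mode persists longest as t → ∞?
Eigenvalues: λₙ = 2.389n²π²/0.6² - 69.9.
First three modes:
  n=1: λ₁ = 2.389π²/0.6² - 69.9 ≈ -4.404
  n=2: λ₂ = 9.556π²/0.6² - 69.9 ≈ 192.083
  n=3: λ₃ = 21.501π²/0.6² - 69.9 ≈ 519.562
Since 2.389π²/0.6² ≈ 65.496 < 69.9, λ₁ < 0.
The n=1 mode grows fastest (−λₙ is largest for n=1) → dominates.
Asymptotic: φ ~ c₁ sin(πx/0.6) e^{4.404t} (exponential growth at rate −λ₁ ≈ 4.404).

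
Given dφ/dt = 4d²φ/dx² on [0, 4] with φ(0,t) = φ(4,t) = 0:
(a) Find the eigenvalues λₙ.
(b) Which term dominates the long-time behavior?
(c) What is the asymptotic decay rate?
Eigenvalues: λₙ = 4n²π²/4².
First three modes:
  n=1: λ₁ = 4π²/4² ≈ 2.467
  n=2: λ₂ = 16π²/4² ≈ 9.87 (4× faster decay)
  n=3: λ₃ = 36π²/4² ≈ 22.207 (9× faster decay)
As t → ∞, higher modes decay exponentially faster. The n=1 mode dominates: φ ~ c₁ sin(πx/4) e^{-λ₁t}.
Decay rate: λ₁ = 4π²/4² ≈ 2.467.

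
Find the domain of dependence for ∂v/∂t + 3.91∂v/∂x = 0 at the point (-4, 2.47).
A single point: x = -13.6577. The characteristic through (-4, 2.47) is x - 3.91t = const, so x = -4 - 3.91·2.47 = -13.6577.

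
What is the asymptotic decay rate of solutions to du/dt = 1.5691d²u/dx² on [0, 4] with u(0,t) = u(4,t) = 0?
Eigenvalues: λₙ = 1.5691n²π²/4².
First three modes:
  n=1: λ₁ = 1.5691π²/4² ≈ 0.968
  n=2: λ₂ = 6.2764π²/4² ≈ 3.872 (4× faster decay)
  n=3: λ₃ = 14.1219π²/4² ≈ 8.711 (9× faster decay)
As t → ∞, higher modes decay exponentially faster. The n=1 mode dominates: u ~ c₁ sin(πx/4) e^{-λ₁t}.
Decay rate: λ₁ = 1.5691π²/4² ≈ 0.968.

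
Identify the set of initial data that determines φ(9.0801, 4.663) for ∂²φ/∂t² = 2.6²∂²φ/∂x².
Domain of dependence: [-3.0437, 21.2039]. Signals travel at speed 2.6, so data within |x - 9.0801| ≤ 2.6·4.663 = 12.1238 can reach the point.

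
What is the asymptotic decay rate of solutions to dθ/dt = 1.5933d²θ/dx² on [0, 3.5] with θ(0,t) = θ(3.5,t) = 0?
Eigenvalues: λₙ = 1.5933n²π²/3.5².
First three modes:
  n=1: λ₁ = 1.5933π²/3.5² ≈ 1.284
  n=2: λ₂ = 6.3732π²/3.5² ≈ 5.135 (4× faster decay)
  n=3: λ₃ = 14.3397π²/3.5² ≈ 11.553 (9× faster decay)
As t → ∞, higher modes decay exponentially faster. The n=1 mode dominates: θ ~ c₁ sin(πx/3.5) e^{-λ₁t}.
Decay rate: λ₁ = 1.5933π²/3.5² ≈ 1.284.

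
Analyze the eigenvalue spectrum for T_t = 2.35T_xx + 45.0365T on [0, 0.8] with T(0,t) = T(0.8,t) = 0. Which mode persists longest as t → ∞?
Eigenvalues: λₙ = 2.35n²π²/0.8² - 45.0365.
First three modes:
  n=1: λ₁ = 2.35π²/0.8² - 45.0365 ≈ -8.797
  n=2: λ₂ = 9.4π²/0.8² - 45.0365 ≈ 99.923
  n=3: λ₃ = 21.15π²/0.8² - 45.0365 ≈ 281.123
Since 2.35π²/0.8² ≈ 36.24 < 45.0365, λ₁ < 0.
The n=1 mode grows fastest (−λₙ is largest for n=1) → dominates.
Asymptotic: T ~ c₁ sin(πx/0.8) e^{8.797t} (exponential growth at rate −λ₁ ≈ 8.797).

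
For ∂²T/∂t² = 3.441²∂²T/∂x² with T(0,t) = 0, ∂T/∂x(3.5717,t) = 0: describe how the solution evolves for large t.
T oscillates (no decay). Energy is conserved; the solution oscillates indefinitely as standing waves.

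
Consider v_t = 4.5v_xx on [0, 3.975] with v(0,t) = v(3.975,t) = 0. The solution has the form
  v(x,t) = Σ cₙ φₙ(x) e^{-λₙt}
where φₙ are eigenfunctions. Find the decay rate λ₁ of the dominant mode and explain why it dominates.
Eigenvalues: λₙ = 4.5n²π²/3.975².
First three modes:
  n=1: λ₁ = 4.5π²/3.975² ≈ 2.811
  n=2: λ₂ = 18π²/3.975² ≈ 11.243 (4× faster decay)
  n=3: λ₃ = 40.5π²/3.975² ≈ 25.298 (9× faster decay)
As t → ∞, higher modes decay exponentially faster. The n=1 mode dominates: v ~ c₁ sin(πx/3.975) e^{-λ₁t}.
Decay rate: λ₁ = 4.5π²/3.975² ≈ 2.811.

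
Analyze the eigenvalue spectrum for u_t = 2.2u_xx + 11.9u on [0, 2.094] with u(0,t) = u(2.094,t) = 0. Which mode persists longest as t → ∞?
Eigenvalues: λₙ = 2.2n²π²/2.094² - 11.9.
First three modes:
  n=1: λ₁ = 2.2π²/2.094² - 11.9 ≈ -6.948
  n=2: λ₂ = 8.8π²/2.094² - 11.9 ≈ 7.907
  n=3: λ₃ = 19.8π²/2.094² - 11.9 ≈ 32.667
Since 2.2π²/2.094² ≈ 4.952 < 11.9, λ₁ < 0.
The n=1 mode grows fastest (−λₙ is largest for n=1) → dominates.
Asymptotic: u ~ c₁ sin(πx/2.094) e^{6.948t} (exponential growth at rate −λ₁ ≈ 6.948).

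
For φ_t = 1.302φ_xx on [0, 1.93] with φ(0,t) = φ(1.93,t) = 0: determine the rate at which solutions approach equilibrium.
Eigenvalues: λₙ = 1.302n²π²/1.93².
First three modes:
  n=1: λ₁ = 1.302π²/1.93² ≈ 3.45
  n=2: λ₂ = 5.208π²/1.93² ≈ 13.799 (4× faster decay)
  n=3: λ₃ = 11.718π²/1.93² ≈ 31.048 (9× faster decay)
As t → ∞, higher modes decay exponentially faster. The n=1 mode dominates: φ ~ c₁ sin(πx/1.93) e^{-λ₁t}.
Decay rate: λ₁ = 1.302π²/1.93² ≈ 3.45.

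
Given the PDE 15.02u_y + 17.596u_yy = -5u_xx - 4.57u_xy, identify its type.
Rewriting in standard form: 5u_xx + 4.57u_xy + 17.596u_yy + 15.02u_y = 0. The second-order coefficients are A = 5, B = 4.57, C = 17.596. Since B² - 4AC = -331.0351 < 0, this is an elliptic PDE.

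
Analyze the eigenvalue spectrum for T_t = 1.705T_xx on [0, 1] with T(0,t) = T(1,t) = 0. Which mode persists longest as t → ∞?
Eigenvalues: λₙ = 1.705n²π².
First three modes:
  n=1: λ₁ = 1.705π² ≈ 16.828
  n=2: λ₂ = 6.82π² ≈ 67.311 (4× faster decay)
  n=3: λ₃ = 15.345π² ≈ 151.449 (9× faster decay)
As t → ∞, higher modes decay exponentially faster. The n=1 mode dominates: T ~ c₁ sin(πx) e^{-λ₁t}.
Decay rate: λ₁ = 1.705π² ≈ 16.828.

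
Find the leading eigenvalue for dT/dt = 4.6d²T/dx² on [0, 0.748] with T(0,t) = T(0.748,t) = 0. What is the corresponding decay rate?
Eigenvalues: λₙ = 4.6n²π²/0.748².
First three modes:
  n=1: λ₁ = 4.6π²/0.748² ≈ 81.144
  n=2: λ₂ = 18.4π²/0.748² ≈ 324.574 (4× faster decay)
  n=3: λ₃ = 41.4π²/0.748² ≈ 730.293 (9× faster decay)
As t → ∞, higher modes decay exponentially faster. The n=1 mode dominates: T ~ c₁ sin(πx/0.748) e^{-λ₁t}.
Decay rate: λ₁ = 4.6π²/0.748² ≈ 81.144.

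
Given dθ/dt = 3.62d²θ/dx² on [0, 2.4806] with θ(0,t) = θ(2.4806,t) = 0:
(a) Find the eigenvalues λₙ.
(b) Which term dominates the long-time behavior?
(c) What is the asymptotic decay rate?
Eigenvalues: λₙ = 3.62n²π²/2.4806².
First three modes:
  n=1: λ₁ = 3.62π²/2.4806² ≈ 5.806
  n=2: λ₂ = 14.48π²/2.4806² ≈ 23.225 (4× faster decay)
  n=3: λ₃ = 32.58π²/2.4806² ≈ 52.256 (9× faster decay)
As t → ∞, higher modes decay exponentially faster. The n=1 mode dominates: θ ~ c₁ sin(πx/2.4806) e^{-λ₁t}.
Decay rate: λ₁ = 3.62π²/2.4806² ≈ 5.806.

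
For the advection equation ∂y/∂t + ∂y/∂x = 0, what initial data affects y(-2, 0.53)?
A single point: x = -2.53. The characteristic through (-2, 0.53) is x - 1t = const, so x = -2 - 1·0.53 = -2.53.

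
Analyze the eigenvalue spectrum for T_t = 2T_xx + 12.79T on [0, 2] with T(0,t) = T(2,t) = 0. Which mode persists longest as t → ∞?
Eigenvalues: λₙ = 2n²π²/2² - 12.79.
First three modes:
  n=1: λ₁ = 2π²/2² - 12.79 ≈ -7.855
  n=2: λ₂ = 8π²/2² - 12.79 ≈ 6.949
  n=3: λ₃ = 18π²/2² - 12.79 ≈ 31.623
Since 2π²/2² ≈ 4.935 < 12.79, λ₁ < 0.
The n=1 mode grows fastest (−λₙ is largest for n=1) → dominates.
Asymptotic: T ~ c₁ sin(πx/2) e^{7.855t} (exponential growth at rate −λ₁ ≈ 7.855).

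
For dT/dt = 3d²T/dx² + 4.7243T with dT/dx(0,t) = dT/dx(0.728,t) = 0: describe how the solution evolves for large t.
T grows unboundedly. With Neumann BCs the constant mode has diffusion eigenvalue 0, so any r > 0 makes it grow like e^(4.7243t); solution grows exponentially.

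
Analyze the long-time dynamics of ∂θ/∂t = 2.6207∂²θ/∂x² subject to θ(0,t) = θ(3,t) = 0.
Long-time behavior: θ → 0. Heat diffuses out through both boundaries.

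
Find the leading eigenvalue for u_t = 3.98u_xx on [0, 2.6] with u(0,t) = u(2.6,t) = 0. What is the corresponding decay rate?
Eigenvalues: λₙ = 3.98n²π²/2.6².
First three modes:
  n=1: λ₁ = 3.98π²/2.6² ≈ 5.811
  n=2: λ₂ = 15.92π²/2.6² ≈ 23.243 (4× faster decay)
  n=3: λ₃ = 35.82π²/2.6² ≈ 52.297 (9× faster decay)
As t → ∞, higher modes decay exponentially faster. The n=1 mode dominates: u ~ c₁ sin(πx/2.6) e^{-λ₁t}.
Decay rate: λ₁ = 3.98π²/2.6² ≈ 5.811.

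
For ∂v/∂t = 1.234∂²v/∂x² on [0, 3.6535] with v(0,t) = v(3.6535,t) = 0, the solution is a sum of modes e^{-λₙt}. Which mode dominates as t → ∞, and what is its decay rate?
Eigenvalues: λₙ = 1.234n²π²/3.6535².
First three modes:
  n=1: λ₁ = 1.234π²/3.6535² ≈ 0.912
  n=2: λ₂ = 4.936π²/3.6535² ≈ 3.65 (4× faster decay)
  n=3: λ₃ = 11.106π²/3.6535² ≈ 8.212 (9× faster decay)
As t → ∞, higher modes decay exponentially faster. The n=1 mode dominates: v ~ c₁ sin(πx/3.6535) e^{-λ₁t}.
Decay rate: λ₁ = 1.234π²/3.6535² ≈ 0.912.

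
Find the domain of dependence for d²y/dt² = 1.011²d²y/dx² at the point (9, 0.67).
Domain of dependence: [8.32263, 9.67737]. Signals travel at speed 1.011, so data within |x - 9| ≤ 1.011·0.67 = 0.67737 can reach the point.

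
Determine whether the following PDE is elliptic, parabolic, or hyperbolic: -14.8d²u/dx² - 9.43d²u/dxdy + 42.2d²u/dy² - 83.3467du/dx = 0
Coefficients: A = -14.8, B = -9.43, C = 42.2. B² - 4AC = 2587.1649, which is positive, so the equation is hyperbolic.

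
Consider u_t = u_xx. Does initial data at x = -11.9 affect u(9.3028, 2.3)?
Yes, for any finite x. The heat equation has infinite propagation speed, so all initial data affects all points at any t > 0.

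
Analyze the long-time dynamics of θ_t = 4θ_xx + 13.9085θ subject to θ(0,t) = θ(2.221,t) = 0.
Long-time behavior: θ grows unboundedly. Reaction dominates diffusion (r=13.9085 > κπ²/L²≈8); solution grows exponentially.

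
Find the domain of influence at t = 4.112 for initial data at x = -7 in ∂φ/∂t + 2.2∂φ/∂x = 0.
At x = 2.0464. The characteristic carries data from (-7, 0) to (2.0464, 4.112).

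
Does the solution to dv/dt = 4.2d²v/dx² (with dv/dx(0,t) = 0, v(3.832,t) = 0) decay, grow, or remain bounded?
v → 0. Heat escapes through the Dirichlet boundary.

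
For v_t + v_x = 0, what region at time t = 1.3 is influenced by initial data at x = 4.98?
At x = 6.28. The characteristic carries data from (4.98, 0) to (6.28, 1.3).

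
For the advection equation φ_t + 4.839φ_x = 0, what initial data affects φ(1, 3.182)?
A single point: x = -14.397698. The characteristic through (1, 3.182) is x - 4.839t = const, so x = 1 - 4.839·3.182 = -14.397698.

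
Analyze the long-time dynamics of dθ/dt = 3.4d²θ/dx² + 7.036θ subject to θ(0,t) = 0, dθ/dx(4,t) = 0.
Long-time behavior: θ grows unboundedly. Reaction dominates diffusion (r=7.036 > κπ²/(4L²)≈0.52); solution grows exponentially.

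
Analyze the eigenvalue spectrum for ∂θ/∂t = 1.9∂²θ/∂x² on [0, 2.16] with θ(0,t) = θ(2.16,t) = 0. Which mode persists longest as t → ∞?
Eigenvalues: λₙ = 1.9n²π²/2.16².
First three modes:
  n=1: λ₁ = 1.9π²/2.16² ≈ 4.019
  n=2: λ₂ = 7.6π²/2.16² ≈ 16.077 (4× faster decay)
  n=3: λ₃ = 17.1π²/2.16² ≈ 36.173 (9× faster decay)
As t → ∞, higher modes decay exponentially faster. The n=1 mode dominates: θ ~ c₁ sin(πx/2.16) e^{-λ₁t}.
Decay rate: λ₁ = 1.9π²/2.16² ≈ 4.019.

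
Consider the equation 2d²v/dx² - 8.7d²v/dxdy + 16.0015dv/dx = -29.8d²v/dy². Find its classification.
Rewriting in standard form: 2d²v/dx² - 8.7d²v/dxdy + 29.8d²v/dy² + 16.0015dv/dx = 0. Elliptic. (A = 2, B = -8.7, C = 29.8 gives B² - 4AC = -162.71.)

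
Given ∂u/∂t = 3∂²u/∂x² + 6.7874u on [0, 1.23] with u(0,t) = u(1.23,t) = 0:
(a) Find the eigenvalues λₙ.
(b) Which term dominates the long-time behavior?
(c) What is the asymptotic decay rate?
Eigenvalues: λₙ = 3n²π²/1.23² - 6.7874.
First three modes:
  n=1: λ₁ = 3π²/1.23² - 6.7874 ≈ 12.783
  n=2: λ₂ = 12π²/1.23² - 6.7874 ≈ 71.496
  n=3: λ₃ = 27π²/1.23² - 6.7874 ≈ 169.351
Since 3π²/1.23² ≈ 19.571 > 6.7874, all λₙ > 0.
The n=1 mode decays slowest → dominates as t → ∞.
Asymptotic: u ~ c₁ sin(πx/1.23) e^{-λ₁t} with decay rate λ₁ ≈ 12.783.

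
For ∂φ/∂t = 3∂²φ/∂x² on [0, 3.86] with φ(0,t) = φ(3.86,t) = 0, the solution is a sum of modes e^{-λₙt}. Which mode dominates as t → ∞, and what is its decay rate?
Eigenvalues: λₙ = 3n²π²/3.86².
First three modes:
  n=1: λ₁ = 3π²/3.86² ≈ 1.987
  n=2: λ₂ = 12π²/3.86² ≈ 7.949 (4× faster decay)
  n=3: λ₃ = 27π²/3.86² ≈ 17.885 (9× faster decay)
As t → ∞, higher modes decay exponentially faster. The n=1 mode dominates: φ ~ c₁ sin(πx/3.86) e^{-λ₁t}.
Decay rate: λ₁ = 3π²/3.86² ≈ 1.987.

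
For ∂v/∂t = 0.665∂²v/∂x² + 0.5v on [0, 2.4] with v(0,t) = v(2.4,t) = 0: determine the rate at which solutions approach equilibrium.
Eigenvalues: λₙ = 0.665n²π²/2.4² - 0.5.
First three modes:
  n=1: λ₁ = 0.665π²/2.4² - 0.5 ≈ 0.639
  n=2: λ₂ = 2.66π²/2.4² - 0.5 ≈ 4.058
  n=3: λ₃ = 5.985π²/2.4² - 0.5 ≈ 9.755
Since 0.665π²/2.4² ≈ 1.139 > 0.5, all λₙ > 0.
The n=1 mode decays slowest → dominates as t → ∞.
Asymptotic: v ~ c₁ sin(πx/2.4) e^{-λ₁t} with decay rate λ₁ ≈ 0.639.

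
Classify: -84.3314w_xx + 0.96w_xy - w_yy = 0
Elliptic (discriminant = -336.404).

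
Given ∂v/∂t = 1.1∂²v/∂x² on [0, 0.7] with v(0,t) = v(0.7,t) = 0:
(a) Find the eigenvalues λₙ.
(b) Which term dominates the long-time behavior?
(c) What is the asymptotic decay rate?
Eigenvalues: λₙ = 1.1n²π²/0.7².
First three modes:
  n=1: λ₁ = 1.1π²/0.7² ≈ 22.156
  n=2: λ₂ = 4.4π²/0.7² ≈ 88.625 (4× faster decay)
  n=3: λ₃ = 9.9π²/0.7² ≈ 199.406 (9× faster decay)
As t → ∞, higher modes decay exponentially faster. The n=1 mode dominates: v ~ c₁ sin(πx/0.7) e^{-λ₁t}.
Decay rate: λ₁ = 1.1π²/0.7² ≈ 22.156.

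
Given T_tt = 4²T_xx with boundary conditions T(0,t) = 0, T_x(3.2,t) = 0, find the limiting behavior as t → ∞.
T oscillates (no decay). Energy is conserved; the solution oscillates indefinitely as standing waves.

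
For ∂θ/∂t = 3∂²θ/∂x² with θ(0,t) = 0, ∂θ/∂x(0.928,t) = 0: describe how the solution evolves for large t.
θ → 0. Heat escapes through the Dirichlet boundary.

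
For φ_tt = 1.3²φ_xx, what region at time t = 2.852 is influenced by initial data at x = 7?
Domain of influence: [3.2924, 10.7076]. Data at x = 7 spreads outward at speed 1.3.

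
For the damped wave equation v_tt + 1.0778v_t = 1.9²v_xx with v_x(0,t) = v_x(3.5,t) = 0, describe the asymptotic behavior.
v → constant (steady state). Damping (γ=1.0778) dissipates the nonconstant modes; with Neumann BCs the spatial average obeys M''+γM'=0 and tends to a finite limit.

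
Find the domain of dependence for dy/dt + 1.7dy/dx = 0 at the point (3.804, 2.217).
A single point: x = 0.0351. The characteristic through (3.804, 2.217) is x - 1.7t = const, so x = 3.804 - 1.7·2.217 = 0.0351.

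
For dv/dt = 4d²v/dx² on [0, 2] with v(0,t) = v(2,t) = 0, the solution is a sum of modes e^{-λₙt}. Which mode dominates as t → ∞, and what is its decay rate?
Eigenvalues: λₙ = 4n²π²/2².
First three modes:
  n=1: λ₁ = 4π²/2² ≈ 9.87
  n=2: λ₂ = 16π²/2² ≈ 39.478 (4× faster decay)
  n=3: λ₃ = 36π²/2² ≈ 88.826 (9× faster decay)
As t → ∞, higher modes decay exponentially faster. The n=1 mode dominates: v ~ c₁ sin(πx/2) e^{-λ₁t}.
Decay rate: λ₁ = 4π²/2² ≈ 9.87.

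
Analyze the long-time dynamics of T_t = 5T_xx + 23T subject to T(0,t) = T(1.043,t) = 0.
Long-time behavior: T → 0. Diffusion dominates reaction (r=23 < κπ²/L²≈45.36); solution decays.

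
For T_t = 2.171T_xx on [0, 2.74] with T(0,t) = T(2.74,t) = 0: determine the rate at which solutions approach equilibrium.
Eigenvalues: λₙ = 2.171n²π²/2.74².
First three modes:
  n=1: λ₁ = 2.171π²/2.74² ≈ 2.854
  n=2: λ₂ = 8.684π²/2.74² ≈ 11.416 (4× faster decay)
  n=3: λ₃ = 19.539π²/2.74² ≈ 25.686 (9× faster decay)
As t → ∞, higher modes decay exponentially faster. The n=1 mode dominates: T ~ c₁ sin(πx/2.74) e^{-λ₁t}.
Decay rate: λ₁ = 2.171π²/2.74² ≈ 2.854.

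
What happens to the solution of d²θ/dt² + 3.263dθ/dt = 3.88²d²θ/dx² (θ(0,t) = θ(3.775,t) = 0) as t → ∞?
θ → 0. Damping (γ=3.263) dissipates energy; oscillations decay exponentially.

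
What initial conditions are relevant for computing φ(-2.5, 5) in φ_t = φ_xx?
The entire real line. The heat equation has infinite propagation speed: any initial disturbance instantly affects all points (though exponentially small far away).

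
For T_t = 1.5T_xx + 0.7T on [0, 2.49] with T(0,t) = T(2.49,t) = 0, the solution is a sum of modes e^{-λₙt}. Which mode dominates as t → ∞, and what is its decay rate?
Eigenvalues: λₙ = 1.5n²π²/2.49² - 0.7.
First three modes:
  n=1: λ₁ = 1.5π²/2.49² - 0.7 ≈ 1.688
  n=2: λ₂ = 6π²/2.49² - 0.7 ≈ 8.851
  n=3: λ₃ = 13.5π²/2.49² - 0.7 ≈ 20.79
Since 1.5π²/2.49² ≈ 2.388 > 0.7, all λₙ > 0.
The n=1 mode decays slowest → dominates as t → ∞.
Asymptotic: T ~ c₁ sin(πx/2.49) e^{-λ₁t} with decay rate λ₁ ≈ 1.688.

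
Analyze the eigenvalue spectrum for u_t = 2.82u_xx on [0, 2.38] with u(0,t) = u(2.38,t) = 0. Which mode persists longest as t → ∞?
Eigenvalues: λₙ = 2.82n²π²/2.38².
First three modes:
  n=1: λ₁ = 2.82π²/2.38² ≈ 4.914
  n=2: λ₂ = 11.28π²/2.38² ≈ 19.654 (4× faster decay)
  n=3: λ₃ = 25.38π²/2.38² ≈ 44.222 (9× faster decay)
As t → ∞, higher modes decay exponentially faster. The n=1 mode dominates: u ~ c₁ sin(πx/2.38) e^{-λ₁t}.
Decay rate: λ₁ = 2.82π²/2.38² ≈ 4.914.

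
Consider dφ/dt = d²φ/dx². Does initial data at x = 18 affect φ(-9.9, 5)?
Yes, for any finite x. The heat equation has infinite propagation speed, so all initial data affects all points at any t > 0.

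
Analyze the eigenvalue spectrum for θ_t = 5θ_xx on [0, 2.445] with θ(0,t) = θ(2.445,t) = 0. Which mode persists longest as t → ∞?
Eigenvalues: λₙ = 5n²π²/2.445².
First three modes:
  n=1: λ₁ = 5π²/2.445² ≈ 8.255
  n=2: λ₂ = 20π²/2.445² ≈ 33.02 (4× faster decay)
  n=3: λ₃ = 45π²/2.445² ≈ 74.294 (9× faster decay)
As t → ∞, higher modes decay exponentially faster. The n=1 mode dominates: θ ~ c₁ sin(πx/2.445) e^{-λ₁t}.
Decay rate: λ₁ = 5π²/2.445² ≈ 8.255.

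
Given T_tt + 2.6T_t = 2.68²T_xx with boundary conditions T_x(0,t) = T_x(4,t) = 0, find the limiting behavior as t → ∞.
T → constant (steady state). Damping (γ=2.6) dissipates the nonconstant modes; with Neumann BCs the spatial average obeys M''+γM'=0 and tends to a finite limit.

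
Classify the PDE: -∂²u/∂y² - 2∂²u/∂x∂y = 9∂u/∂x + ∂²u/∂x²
Rewriting in standard form: -∂²u/∂x² - 2∂²u/∂x∂y - ∂²u/∂y² - 9∂u/∂x = 0. A = -1, B = -2, C = -1. Discriminant B² - 4AC = 0. Since 0 = 0, parabolic.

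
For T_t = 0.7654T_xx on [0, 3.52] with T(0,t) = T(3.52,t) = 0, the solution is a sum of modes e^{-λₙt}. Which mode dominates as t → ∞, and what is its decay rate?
Eigenvalues: λₙ = 0.7654n²π²/3.52².
First three modes:
  n=1: λ₁ = 0.7654π²/3.52² ≈ 0.61
  n=2: λ₂ = 3.0616π²/3.52² ≈ 2.439 (4× faster decay)
  n=3: λ₃ = 6.8886π²/3.52² ≈ 5.487 (9× faster decay)
As t → ∞, higher modes decay exponentially faster. The n=1 mode dominates: T ~ c₁ sin(πx/3.52) e^{-λ₁t}.
Decay rate: λ₁ = 0.7654π²/3.52² ≈ 0.61.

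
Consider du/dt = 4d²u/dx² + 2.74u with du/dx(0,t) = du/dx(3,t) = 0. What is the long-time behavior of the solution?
As t → ∞, u grows unboundedly. With Neumann BCs the constant mode has diffusion eigenvalue 0, so any r > 0 makes it grow like e^(2.74t); solution grows exponentially.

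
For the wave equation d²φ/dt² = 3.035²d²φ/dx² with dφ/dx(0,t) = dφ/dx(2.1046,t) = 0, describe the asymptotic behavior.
φ oscillates about a mean that drifts linearly in t (generically unbounded; no decay). There is no damping, so the nonconstant modes persist as standing waves (energy conserved, no decay). But with Neumann conditions at both ends the constant mode has eigenvalue 0: the spatial mean M(t) of φ satisfies M'' = 0, so M(t) = M(0) + M'(0)·t. Unless the initial velocity has zero mean (∫φ_t(x,0)dx = 0), the solution grows linearly in t (unbounded, though not exponentially); if it does have zero mean, the solution stays bounded and simply oscillates.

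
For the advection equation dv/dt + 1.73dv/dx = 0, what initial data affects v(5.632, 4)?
A single point: x = -1.288. The characteristic through (5.632, 4) is x - 1.73t = const, so x = 5.632 - 1.73·4 = -1.288.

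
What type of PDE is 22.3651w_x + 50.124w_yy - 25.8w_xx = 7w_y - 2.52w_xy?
Rewriting in standard form: -25.8w_xx + 2.52w_xy + 50.124w_yy + 22.3651w_x - 7w_y = 0. With A = -25.8, B = 2.52, C = 50.124, the discriminant is 5179.1472. This is a hyperbolic PDE.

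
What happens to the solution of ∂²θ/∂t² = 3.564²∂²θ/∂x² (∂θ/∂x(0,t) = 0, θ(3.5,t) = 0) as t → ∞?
θ oscillates (no decay). Energy is conserved; the solution oscillates indefinitely as standing waves.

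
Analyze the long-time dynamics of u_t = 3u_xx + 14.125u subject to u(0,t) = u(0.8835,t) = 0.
Long-time behavior: u → 0. Diffusion dominates reaction (r=14.125 < κπ²/L²≈37.93); solution decays.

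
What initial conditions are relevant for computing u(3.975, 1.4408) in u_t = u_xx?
The entire real line. The heat equation has infinite propagation speed: any initial disturbance instantly affects all points (though exponentially small far away).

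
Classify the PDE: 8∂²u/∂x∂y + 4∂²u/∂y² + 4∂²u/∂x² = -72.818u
Rewriting in standard form: 4∂²u/∂x² + 8∂²u/∂x∂y + 4∂²u/∂y² + 72.818u = 0. A = 4, B = 8, C = 4. Discriminant B² - 4AC = 0. Since 0 = 0, parabolic.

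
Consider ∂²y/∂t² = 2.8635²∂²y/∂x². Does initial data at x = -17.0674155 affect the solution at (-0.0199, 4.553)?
No. The domain of dependence is [-13.0574155, 13.0176155], and -17.0674155 is outside this interval.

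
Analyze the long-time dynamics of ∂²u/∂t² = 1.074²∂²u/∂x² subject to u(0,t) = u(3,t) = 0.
Long-time behavior: u oscillates (no decay). Energy is conserved; the solution oscillates indefinitely as standing waves.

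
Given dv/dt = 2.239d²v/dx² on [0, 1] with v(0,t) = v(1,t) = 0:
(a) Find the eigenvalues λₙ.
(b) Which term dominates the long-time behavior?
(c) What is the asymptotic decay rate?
Eigenvalues: λₙ = 2.239n²π².
First three modes:
  n=1: λ₁ = 2.239π² ≈ 22.098
  n=2: λ₂ = 8.956π² ≈ 88.392 (4× faster decay)
  n=3: λ₃ = 20.151π² ≈ 198.882 (9× faster decay)
As t → ∞, higher modes decay exponentially faster. The n=1 mode dominates: v ~ c₁ sin(πx) e^{-λ₁t}.
Decay rate: λ₁ = 2.239π² ≈ 22.098.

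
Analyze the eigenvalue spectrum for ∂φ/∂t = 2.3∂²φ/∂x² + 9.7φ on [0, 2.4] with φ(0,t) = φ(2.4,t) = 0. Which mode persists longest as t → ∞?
Eigenvalues: λₙ = 2.3n²π²/2.4² - 9.7.
First three modes:
  n=1: λ₁ = 2.3π²/2.4² - 9.7 ≈ -5.759
  n=2: λ₂ = 9.2π²/2.4² - 9.7 ≈ 6.064
  n=3: λ₃ = 20.7π²/2.4² - 9.7 ≈ 25.769
Since 2.3π²/2.4² ≈ 3.941 < 9.7, λ₁ < 0.
The n=1 mode grows fastest (−λₙ is largest for n=1) → dominates.
Asymptotic: φ ~ c₁ sin(πx/2.4) e^{5.759t} (exponential growth at rate −λ₁ ≈ 5.759).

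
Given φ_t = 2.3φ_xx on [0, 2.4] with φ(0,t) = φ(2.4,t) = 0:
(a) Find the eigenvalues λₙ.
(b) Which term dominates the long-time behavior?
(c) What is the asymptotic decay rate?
Eigenvalues: λₙ = 2.3n²π²/2.4².
First three modes:
  n=1: λ₁ = 2.3π²/2.4² ≈ 3.941
  n=2: λ₂ = 9.2π²/2.4² ≈ 15.764 (4× faster decay)
  n=3: λ₃ = 20.7π²/2.4² ≈ 35.469 (9× faster decay)
As t → ∞, higher modes decay exponentially faster. The n=1 mode dominates: φ ~ c₁ sin(πx/2.4) e^{-λ₁t}.
Decay rate: λ₁ = 2.3π²/2.4² ≈ 3.941.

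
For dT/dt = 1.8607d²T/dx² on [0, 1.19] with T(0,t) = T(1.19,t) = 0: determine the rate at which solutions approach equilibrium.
Eigenvalues: λₙ = 1.8607n²π²/1.19².
First three modes:
  n=1: λ₁ = 1.8607π²/1.19² ≈ 12.968
  n=2: λ₂ = 7.4428π²/1.19² ≈ 51.873 (4× faster decay)
  n=3: λ₃ = 16.7463π²/1.19² ≈ 116.714 (9× faster decay)
As t → ∞, higher modes decay exponentially faster. The n=1 mode dominates: T ~ c₁ sin(πx/1.19) e^{-λ₁t}.
Decay rate: λ₁ = 1.8607π²/1.19² ≈ 12.968.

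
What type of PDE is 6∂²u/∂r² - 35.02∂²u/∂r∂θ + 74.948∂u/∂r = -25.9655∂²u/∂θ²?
Rewriting in standard form: 6∂²u/∂r² - 35.02∂²u/∂r∂θ + 25.9655∂²u/∂θ² + 74.948∂u/∂r = 0. With A = 6, B = -35.02, C = 25.9655, the discriminant is 603.2284. This is a hyperbolic PDE.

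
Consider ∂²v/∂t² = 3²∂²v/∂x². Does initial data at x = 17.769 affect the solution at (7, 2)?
No. The domain of dependence is [1, 13], and 17.769 is outside this interval.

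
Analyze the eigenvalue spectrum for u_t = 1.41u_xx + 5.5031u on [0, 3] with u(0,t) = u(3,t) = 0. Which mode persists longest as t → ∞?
Eigenvalues: λₙ = 1.41n²π²/3² - 5.5031.
First three modes:
  n=1: λ₁ = 1.41π²/3² - 5.5031 ≈ -3.957
  n=2: λ₂ = 5.64π²/3² - 5.5031 ≈ 0.682
  n=3: λ₃ = 12.69π²/3² - 5.5031 ≈ 8.413
Since 1.41π²/3² ≈ 1.546 < 5.5031, λ₁ < 0.
The n=1 mode grows fastest (−λₙ is largest for n=1) → dominates.
Asymptotic: u ~ c₁ sin(πx/3) e^{3.957t} (exponential growth at rate −λ₁ ≈ 3.957).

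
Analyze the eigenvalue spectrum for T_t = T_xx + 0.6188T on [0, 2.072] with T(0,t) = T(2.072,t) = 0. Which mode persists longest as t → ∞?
Eigenvalues: λₙ = n²π²/2.072² - 0.6188.
First three modes:
  n=1: λ₁ = π²/2.072² - 0.6188 ≈ 1.68
  n=2: λ₂ = 4π²/2.072² - 0.6188 ≈ 8.577
  n=3: λ₃ = 9π²/2.072² - 0.6188 ≈ 20.071
Since π²/2.072² ≈ 2.299 > 0.6188, all λₙ > 0.
The n=1 mode decays slowest → dominates as t → ∞.
Asymptotic: T ~ c₁ sin(πx/2.072) e^{-λ₁t} with decay rate λ₁ ≈ 1.68.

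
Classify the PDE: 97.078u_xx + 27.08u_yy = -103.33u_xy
Rewriting in standard form: 97.078u_xx + 103.33u_xy + 27.08u_yy = 0. A = 97.078, B = 103.33, C = 27.08. Discriminant B² - 4AC = 161.59994. Since 161.59994 > 0, hyperbolic.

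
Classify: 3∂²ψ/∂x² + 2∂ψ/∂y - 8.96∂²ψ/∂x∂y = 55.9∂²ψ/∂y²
Rewriting in standard form: 3∂²ψ/∂x² - 8.96∂²ψ/∂x∂y - 55.9∂²ψ/∂y² + 2∂ψ/∂y = 0. Hyperbolic (discriminant = 751.0816).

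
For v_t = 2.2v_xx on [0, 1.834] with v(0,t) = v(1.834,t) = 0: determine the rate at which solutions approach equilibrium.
Eigenvalues: λₙ = 2.2n²π²/1.834².
First three modes:
  n=1: λ₁ = 2.2π²/1.834² ≈ 6.455
  n=2: λ₂ = 8.8π²/1.834² ≈ 25.822 (4× faster decay)
  n=3: λ₃ = 19.8π²/1.834² ≈ 58.099 (9× faster decay)
As t → ∞, higher modes decay exponentially faster. The n=1 mode dominates: v ~ c₁ sin(πx/1.834) e^{-λ₁t}.
Decay rate: λ₁ = 2.2π²/1.834² ≈ 6.455.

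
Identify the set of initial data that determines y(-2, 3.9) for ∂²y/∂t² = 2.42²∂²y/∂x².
Domain of dependence: [-11.438, 7.438]. Signals travel at speed 2.42, so data within |x - -2| ≤ 2.42·3.9 = 9.438 can reach the point.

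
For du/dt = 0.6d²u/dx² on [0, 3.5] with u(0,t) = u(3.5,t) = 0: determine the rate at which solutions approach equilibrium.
Eigenvalues: λₙ = 0.6n²π²/3.5².
First three modes:
  n=1: λ₁ = 0.6π²/3.5² ≈ 0.483
  n=2: λ₂ = 2.4π²/3.5² ≈ 1.934 (4× faster decay)
  n=3: λ₃ = 5.4π²/3.5² ≈ 4.351 (9× faster decay)
As t → ∞, higher modes decay exponentially faster. The n=1 mode dominates: u ~ c₁ sin(πx/3.5) e^{-λ₁t}.
Decay rate: λ₁ = 0.6π²/3.5² ≈ 0.483.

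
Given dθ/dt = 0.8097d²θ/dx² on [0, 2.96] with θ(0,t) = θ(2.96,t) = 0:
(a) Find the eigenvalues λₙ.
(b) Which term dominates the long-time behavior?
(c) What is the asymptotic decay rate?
Eigenvalues: λₙ = 0.8097n²π²/2.96².
First three modes:
  n=1: λ₁ = 0.8097π²/2.96² ≈ 0.912
  n=2: λ₂ = 3.2388π²/2.96² ≈ 3.648 (4× faster decay)
  n=3: λ₃ = 7.2873π²/2.96² ≈ 8.209 (9× faster decay)
As t → ∞, higher modes decay exponentially faster. The n=1 mode dominates: θ ~ c₁ sin(πx/2.96) e^{-λ₁t}.
Decay rate: λ₁ = 0.8097π²/2.96² ≈ 0.912.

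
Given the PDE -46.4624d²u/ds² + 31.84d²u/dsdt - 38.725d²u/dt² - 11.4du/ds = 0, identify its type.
The second-order coefficients are A = -46.4624, B = 31.84, C = -38.725. Since B² - 4AC = -6183.24016 < 0, this is an elliptic PDE.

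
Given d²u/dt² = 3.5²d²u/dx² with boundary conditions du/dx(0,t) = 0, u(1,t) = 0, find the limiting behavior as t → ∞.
u oscillates (no decay). Energy is conserved; the solution oscillates indefinitely as standing waves.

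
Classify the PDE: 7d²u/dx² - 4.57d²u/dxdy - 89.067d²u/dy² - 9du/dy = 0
A = 7, B = -4.57, C = -89.067. Discriminant B² - 4AC = 2514.7609. Since 2514.7609 > 0, hyperbolic.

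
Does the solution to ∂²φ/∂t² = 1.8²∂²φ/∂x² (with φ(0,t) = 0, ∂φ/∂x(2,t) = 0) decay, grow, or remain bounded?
φ oscillates (no decay). Energy is conserved; the solution oscillates indefinitely as standing waves.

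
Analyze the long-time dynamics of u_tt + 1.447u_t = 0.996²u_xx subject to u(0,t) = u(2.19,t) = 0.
Long-time behavior: u → 0. Damping (γ=1.447) dissipates energy; oscillations decay exponentially.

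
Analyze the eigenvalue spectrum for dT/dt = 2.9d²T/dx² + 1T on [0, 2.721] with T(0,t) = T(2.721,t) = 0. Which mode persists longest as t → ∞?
Eigenvalues: λₙ = 2.9n²π²/2.721² - 1.
First three modes:
  n=1: λ₁ = 2.9π²/2.721² - 1 ≈ 2.866
  n=2: λ₂ = 11.6π²/2.721² - 1 ≈ 14.463
  n=3: λ₃ = 26.1π²/2.721² - 1 ≈ 33.792
Since 2.9π²/2.721² ≈ 3.866 > 1, all λₙ > 0.
The n=1 mode decays slowest → dominates as t → ∞.
Asymptotic: T ~ c₁ sin(πx/2.721) e^{-λ₁t} with decay rate λ₁ ≈ 2.866.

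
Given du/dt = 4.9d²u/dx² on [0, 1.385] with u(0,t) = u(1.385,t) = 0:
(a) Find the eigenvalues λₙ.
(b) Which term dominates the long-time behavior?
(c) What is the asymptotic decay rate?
Eigenvalues: λₙ = 4.9n²π²/1.385².
First three modes:
  n=1: λ₁ = 4.9π²/1.385² ≈ 25.211
  n=2: λ₂ = 19.6π²/1.385² ≈ 100.845 (4× faster decay)
  n=3: λ₃ = 44.1π²/1.385² ≈ 226.902 (9× faster decay)
As t → ∞, higher modes decay exponentially faster. The n=1 mode dominates: u ~ c₁ sin(πx/1.385) e^{-λ₁t}.
Decay rate: λ₁ = 4.9π²/1.385² ≈ 25.211.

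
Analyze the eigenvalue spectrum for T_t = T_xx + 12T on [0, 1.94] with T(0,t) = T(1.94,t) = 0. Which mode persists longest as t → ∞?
Eigenvalues: λₙ = n²π²/1.94² - 12.
First three modes:
  n=1: λ₁ = π²/1.94² - 12 ≈ -9.378
  n=2: λ₂ = 4π²/1.94² - 12 ≈ -1.51
  n=3: λ₃ = 9π²/1.94² - 12 ≈ 11.601
Since π²/1.94² ≈ 2.622 < 12, λ₁ < 0.
The n=1 mode grows fastest (−λₙ is largest for n=1) → dominates.
Asymptotic: T ~ c₁ sin(πx/1.94) e^{9.378t} (exponential growth at rate −λ₁ ≈ 9.378).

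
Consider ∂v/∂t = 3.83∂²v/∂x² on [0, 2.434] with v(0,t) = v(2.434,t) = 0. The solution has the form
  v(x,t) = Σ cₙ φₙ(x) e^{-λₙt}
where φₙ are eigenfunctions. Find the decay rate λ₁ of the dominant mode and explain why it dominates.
Eigenvalues: λₙ = 3.83n²π²/2.434².
First three modes:
  n=1: λ₁ = 3.83π²/2.434² ≈ 6.381
  n=2: λ₂ = 15.32π²/2.434² ≈ 25.522 (4× faster decay)
  n=3: λ₃ = 34.47π²/2.434² ≈ 57.425 (9× faster decay)
As t → ∞, higher modes decay exponentially faster. The n=1 mode dominates: v ~ c₁ sin(πx/2.434) e^{-λ₁t}.
Decay rate: λ₁ = 3.83π²/2.434² ≈ 6.381.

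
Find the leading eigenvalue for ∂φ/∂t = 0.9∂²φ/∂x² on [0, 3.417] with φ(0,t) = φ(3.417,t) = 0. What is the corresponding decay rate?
Eigenvalues: λₙ = 0.9n²π²/3.417².
First three modes:
  n=1: λ₁ = 0.9π²/3.417² ≈ 0.761
  n=2: λ₂ = 3.6π²/3.417² ≈ 3.043 (4× faster decay)
  n=3: λ₃ = 8.1π²/3.417² ≈ 6.847 (9× faster decay)
As t → ∞, higher modes decay exponentially faster. The n=1 mode dominates: φ ~ c₁ sin(πx/3.417) e^{-λ₁t}.
Decay rate: λ₁ = 0.9π²/3.417² ≈ 0.761.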